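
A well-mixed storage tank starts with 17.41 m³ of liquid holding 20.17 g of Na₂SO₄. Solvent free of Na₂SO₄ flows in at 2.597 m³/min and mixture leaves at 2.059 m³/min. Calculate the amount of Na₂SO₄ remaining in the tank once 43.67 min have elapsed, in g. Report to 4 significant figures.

Total volume: dV/dt = Q_in − Q_out = 0.538000 m³/min, so V(t) = 17.41 + 0.538000 t and V(43.67) = 40.9045 m³.
Solute balance: dm/dt = 0 − Q_out C = −Q_out m/V(t).
dm/m = −Q_out dt/(V₀ + 0.538000 t); integrating gives ln(m/m₀) = −(Q_out/(Q_in−Q_out)) ln(V/V₀).
m = m₀ (V₀/V)^(Q_out/(Q_in−Q_out)) = 20.17 × (17.41/40.9045)^(3.82714) = 0.767265 g.

0.7673 g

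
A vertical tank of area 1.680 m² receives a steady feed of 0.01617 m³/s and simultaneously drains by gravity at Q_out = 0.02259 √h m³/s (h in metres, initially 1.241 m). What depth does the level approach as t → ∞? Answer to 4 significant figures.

0.5124 m

Unsteady balance on liquid volume: A dh/dt = Q_in − 0.02259 √h. At steady state dh/dt = 0:
Q_in = 0.02259 √h_ss ⇒ √h_ss = 0.01617/0.02259 = 0.715803.
h_ss = 0.715803² = 0.512375 m. (Since h₀ = 1.241 m > h_ss, the level will fall toward this value.)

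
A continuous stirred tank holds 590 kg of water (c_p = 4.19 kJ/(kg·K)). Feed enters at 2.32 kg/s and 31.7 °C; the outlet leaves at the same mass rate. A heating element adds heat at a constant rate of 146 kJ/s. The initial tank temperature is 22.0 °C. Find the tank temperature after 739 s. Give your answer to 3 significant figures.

First-law balance (no shaft work): M c_p dT/dt = ṁ c_p (T_in − T) + 146.
Rearrange: dT/dt = (T_ss − T)/τ with τ = M/ṁ = 254.31 s and T_ss = T_in + Q̇/(ṁ c_p) = 46.719 °C.
Integrating: T(t) = T_ss + (T₀ − T_ss) e^(−t/τ).
T(739) = 46.719 + (-24.719)·e^(−739/254.31) = 46.719 + (-24.719)·0.054700 = 45.367 °C.

45.4 °C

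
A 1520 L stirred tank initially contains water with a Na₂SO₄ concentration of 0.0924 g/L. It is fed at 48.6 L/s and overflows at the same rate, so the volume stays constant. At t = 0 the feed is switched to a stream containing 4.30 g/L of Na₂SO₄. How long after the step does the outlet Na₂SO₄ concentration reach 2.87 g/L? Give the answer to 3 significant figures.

Species balance: V dC/dt = Q(C_in − C) ⇒ τ = V/Q = 31.276 s.
C(t) = C_in + (C₀ − C_in) e^(−t/τ). Set C = 2.87 and solve for t:
e^(−t/τ) = (C − C_in)/(C₀ − C_in) = (2.87 − 4.30)/(0.0924 − 4.30) = 0.33986
t = −τ ln(…) = 31.276 × 1.0792 = 33.753 s.

33.8 s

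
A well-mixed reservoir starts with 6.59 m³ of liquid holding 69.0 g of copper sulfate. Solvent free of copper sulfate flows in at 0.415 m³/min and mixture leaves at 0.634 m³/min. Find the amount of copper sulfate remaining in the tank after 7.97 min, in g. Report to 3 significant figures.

Let m(t) be the amount of copper sulfate. Volume: V(t) = V₀ + (Q_in − Q_out) t = 6.59 − 0.21900 t; V(7.97) = 4.8446 m³.
Solute balance: dm/dt = 0 − Q_out C = −Q_out m/V(t).
dm/m = −Q_out dt/(V₀ − 0.21900 t); integrating gives ln(m/m₀) = −(Q_out/(Q_in−Q_out)) ln(V/V₀).
m = m₀ (V₀/V)^(Q_out/(Q_in−Q_out)) = 69.0 × (6.59/4.8446)^(-2.8950) = 28.313 g.

28.3 g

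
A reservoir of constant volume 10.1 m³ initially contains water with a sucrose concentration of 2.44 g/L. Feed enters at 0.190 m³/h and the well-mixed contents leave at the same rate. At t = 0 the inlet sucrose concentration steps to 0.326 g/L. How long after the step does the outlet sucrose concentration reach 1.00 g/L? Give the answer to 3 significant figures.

60.8 h

Mass balance on the solute (V constant): V dC/dt = Q(C_in − C), so τ = V/Q = 53.158 h.
C(t) = C_in + (C₀ − C_in) e^(−t/τ). Set C = 1.00 and solve for t:
e^(−t/τ) = (C − C_in)/(C₀ − C_in) = (1.00 − 0.326)/(2.44 − 0.326) = 0.31883
t = −τ ln(…) = 53.158 × 1.1431 = 60.765 h.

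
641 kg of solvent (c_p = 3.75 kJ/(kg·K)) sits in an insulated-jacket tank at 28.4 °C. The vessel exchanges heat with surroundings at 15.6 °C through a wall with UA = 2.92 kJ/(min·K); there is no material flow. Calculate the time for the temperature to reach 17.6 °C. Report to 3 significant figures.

Heat balance on the well-mixed liquid: M c_p dT/dt = −UA(T − T_amb).
τ = M c_p/UA = 823.20 min; T_ss = T_amb = 15.600 °C.
T(t) = T_ss + (T₀ − T_ss)e^(−t/τ); set T = 17.6:
t = −τ ln[(T − T_ss)/(T₀ − T_ss)] = −823.20 · ln(0.15625) = 1528.1 min.

1530 min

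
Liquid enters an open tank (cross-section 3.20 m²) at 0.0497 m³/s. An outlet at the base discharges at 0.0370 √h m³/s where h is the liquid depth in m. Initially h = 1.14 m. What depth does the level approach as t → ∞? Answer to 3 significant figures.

Unsteady balance on liquid volume: A dh/dt = Q_in − 0.0370 √h. At steady state dh/dt = 0:
Q_in = 0.0370 √h_ss ⇒ √h_ss = 0.0497/0.0370 = 1.3432.
h_ss = 1.3432² = 1.8043 m. (Since h₀ = 1.14 m < h_ss, the level will rise toward this value.)

1.80 m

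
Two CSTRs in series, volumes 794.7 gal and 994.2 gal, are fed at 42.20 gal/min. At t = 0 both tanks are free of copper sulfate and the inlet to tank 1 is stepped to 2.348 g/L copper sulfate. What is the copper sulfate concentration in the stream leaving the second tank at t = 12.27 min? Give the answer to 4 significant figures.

Species balance on tank i: dCᵢ/dt = (Cᵢ₋₁ − Cᵢ)/τᵢ with τᵢ = Vᵢ/Q.
τ₁ = 794.7/42.20 = 18.8318 min; τ₂ = 994.2/42.20 = 23.5592 min.
Tank 1: C₁ = C_in(1 − e^(−t/τ₁)). Tank 2 (τ₁ ≠ τ₂): C₂ = C_in[1 − (τ₁ e^(−t/τ₁) − τ₂ e^(−t/τ₂))/(τ₁ − τ₂)].
At t = 12.27: e^(−t/τ₁) = 0.521233, e^(−t/τ₂) = 0.594036.
C₂ = 2.348·[1 − (18.8318·0.521233 − 23.5592·0.594036)/(-4.72749)] = 2.348·0.115952 = 0.272256 g/L.

0.2723 g/L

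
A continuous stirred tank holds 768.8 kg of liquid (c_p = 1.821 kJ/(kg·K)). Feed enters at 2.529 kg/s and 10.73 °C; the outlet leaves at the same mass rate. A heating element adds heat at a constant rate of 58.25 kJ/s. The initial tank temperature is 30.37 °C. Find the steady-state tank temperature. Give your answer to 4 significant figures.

23.38 °C

Energy balance: M c_p dT/dt = ṁ c_p (T_in − T) + 58.25.
At steady state dT/dt = 0 ⇒ T_ss = T_in + Q̇/(ṁ c_p) = 10.73 + 58.25/(2.529·1.821) = 23.3784 °C.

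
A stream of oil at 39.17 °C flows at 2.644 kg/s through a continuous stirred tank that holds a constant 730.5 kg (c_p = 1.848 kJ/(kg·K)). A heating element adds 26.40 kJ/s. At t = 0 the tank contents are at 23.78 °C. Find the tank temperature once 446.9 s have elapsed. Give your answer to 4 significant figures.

40.45 °C

M c_p dT/dt = ṁ c_p (T_in − T) + Q̇.
τ = M/ṁ = 276.286 s; T_ss = T_in + Q̇/(ṁ c_p) = 39.17 + 26.40/(2.644·1.848) = 44.5731 °C.
Solution: T(t) = T_ss + (T₀ − T_ss) e^(−t/τ).
T(446.9) = 44.5731 + (-20.7931)·e^(−446.9/276.286) = 44.5731 + (-20.7931)·0.198389 = 40.4480 °C.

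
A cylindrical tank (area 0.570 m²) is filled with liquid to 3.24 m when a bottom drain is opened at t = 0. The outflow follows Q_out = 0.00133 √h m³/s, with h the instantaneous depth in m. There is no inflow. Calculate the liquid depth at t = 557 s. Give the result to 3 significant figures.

1.32 m

Unsteady balance on liquid volume: A dh/dt = −0.00133 √h.
This is separable: 2 d(√h)/dt = −0.00133/A, so √h = √h₀ − (0.00133/(2A)) t.
√h = √3.24 − 0.00133·557/(2·0.570) = 1.8000 − 0.64983 = 1.1502.
h = 1.1502² = 1.3229 m.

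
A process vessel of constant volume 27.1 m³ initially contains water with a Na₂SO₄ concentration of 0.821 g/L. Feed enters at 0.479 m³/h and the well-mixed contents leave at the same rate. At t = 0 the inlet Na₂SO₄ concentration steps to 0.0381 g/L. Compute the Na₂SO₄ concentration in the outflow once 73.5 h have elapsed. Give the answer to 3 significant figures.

0.252 g/L

Accumulation = in − out for the solute gives V dC/dt = Q(C_in − C).
So dC/dt = (C_in − C)/τ with τ = V/Q = 27.1/0.479 = 56.576 h.
Integrating: C(t) = C_in + (C₀ − C_in) e^(−t/τ).
C(73.5) = 0.0381 + (0.821 − 0.0381)·e^(−73.5/56.576) = 0.0381 + (0.78290)·0.27277 = 0.25165 g/L.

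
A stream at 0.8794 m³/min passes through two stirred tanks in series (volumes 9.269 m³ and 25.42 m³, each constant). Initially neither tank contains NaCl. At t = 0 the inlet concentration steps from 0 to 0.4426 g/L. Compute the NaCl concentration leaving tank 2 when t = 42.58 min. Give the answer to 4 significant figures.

Species balance on tank i: dCᵢ/dt = (Cᵢ₋₁ − Cᵢ)/τᵢ with τᵢ = Vᵢ/Q.
τ₁ = 9.269/0.8794 = 10.5401 min; τ₂ = 25.42/0.8794 = 28.9061 min.
Solving the cascade with C₁(0)=C₂(0)=0 gives C₂(t) = C_in[1 − (τ₁ e^(−t/τ₁) − τ₂ e^(−t/τ₂))/(τ₁ − τ₂)].
At t = 42.58: e^(−t/τ₁) = 0.0176011, e^(−t/τ₂) = 0.229226.
C₂ = 0.4426·[1 − (10.5401·0.0176011 − 28.9061·0.229226)/(-18.3659)] = 0.4426·0.649323 = 0.287390 g/L.

0.2874 g/L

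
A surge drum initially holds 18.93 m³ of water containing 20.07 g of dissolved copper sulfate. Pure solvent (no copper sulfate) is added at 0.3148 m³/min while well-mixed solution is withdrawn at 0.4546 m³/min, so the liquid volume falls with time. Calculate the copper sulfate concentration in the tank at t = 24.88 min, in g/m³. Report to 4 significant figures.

Let m(t) be the amount of copper sulfate. Volume: V(t) = V₀ + (Q_in − Q_out) t = 18.93 − 0.139800 t; V(24.88) = 15.4518 m³.
No copper sulfate enters, so dm/dt = −Q_out · (m/V).
Separate: dm/m = −Q_out dt/V(t) ⇒ ln(m/m₀) = −(Q_out/(Q_in−Q_out)) ln(V/V₀).
m = m₀ (V₀/V)^(Q_out/(Q_in−Q_out)) = 20.07 × (18.93/15.4518)^(-3.25179) = 10.3712 g.
C = m/V = 10.3712/15.4518 = 0.671199 g/m³.

0.6712 g/m³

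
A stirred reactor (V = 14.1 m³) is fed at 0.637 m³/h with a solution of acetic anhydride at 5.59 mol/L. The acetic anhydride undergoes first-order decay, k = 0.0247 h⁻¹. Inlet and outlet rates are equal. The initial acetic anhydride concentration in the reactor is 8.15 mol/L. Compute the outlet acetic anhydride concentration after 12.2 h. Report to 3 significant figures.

5.55 mol/L

Species balance: V dC/dt = Q C_in − Q C − k V C.
This is linear with rate a = Q/V + k = 0.069877 h⁻¹.
C_ss = Q C_in/(Q + kV) = 3.6141 mol/L; C(t) = C_ss + (C₀ − C_ss) e^(−a t).
C(12.2) = 3.6141 + (4.5359)·e^(−0.069877·12.2) = 3.6141 + (4.5359)·0.42635 = 5.5479 mol/L.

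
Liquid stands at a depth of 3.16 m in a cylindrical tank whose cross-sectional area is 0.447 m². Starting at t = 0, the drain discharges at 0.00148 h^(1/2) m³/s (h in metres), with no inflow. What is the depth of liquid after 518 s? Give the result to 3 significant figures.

0.847 m

Mass balance (ρ constant): A dh/dt = −0.00148 √h.
Separate and integrate: 2(√h − √h₀) = −(0.00148/A) t.
√h = √3.16 − 0.00148·518/(2·0.447) = 1.7776 − 0.85754 = 0.92010.
h = 0.92010² = 0.84658 m.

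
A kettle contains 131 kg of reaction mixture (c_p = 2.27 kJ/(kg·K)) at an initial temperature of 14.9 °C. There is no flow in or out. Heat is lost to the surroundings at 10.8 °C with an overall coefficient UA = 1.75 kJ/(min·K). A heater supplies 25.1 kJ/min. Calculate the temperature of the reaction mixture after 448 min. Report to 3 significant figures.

M c_p dT/dt = −UA(T − T_amb) + Q̇.
dT/dt = (T_ss − T)/τ with T_ss = T_amb + Q̇/UA = 10.8 + 25.1/1.75 = 25.143 °C, τ = M c_p/UA = 131·2.27/1.75 = 169.93 min.
T approaches T_ss exponentially: T(t) = T_ss + (T₀ − T_ss) e^(−t/τ).
T(448) = 25.143 + (-10.243)·0.071615 = 24.409 °C.

24.4 °C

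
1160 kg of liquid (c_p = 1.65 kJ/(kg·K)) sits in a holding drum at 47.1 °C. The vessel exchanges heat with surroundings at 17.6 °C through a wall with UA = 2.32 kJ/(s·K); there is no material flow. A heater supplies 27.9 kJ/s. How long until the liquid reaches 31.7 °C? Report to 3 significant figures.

M c_p dT/dt = −UA(T − T_amb) + Q̇.
τ = M c_p/UA = 825.00 s; T_ss = T_amb + Q̇/UA = 17.6 + 27.9/2.32 = 29.626 °C.
T(t) = T_ss + (T₀ − T_ss)e^(−t/τ); set T = 31.7:
t = −τ ln[(T − T_ss)/(T₀ − T_ss)] = −825.00 · ln(0.11870) = 1758.2 s.

1760 s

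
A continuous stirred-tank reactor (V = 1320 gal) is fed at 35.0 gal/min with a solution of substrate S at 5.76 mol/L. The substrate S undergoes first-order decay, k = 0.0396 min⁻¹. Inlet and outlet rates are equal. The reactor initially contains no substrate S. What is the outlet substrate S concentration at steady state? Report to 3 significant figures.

2.31 mol/L

Accumulation = in − out − consumed: V dC/dt = Q C_in − Q C − k V C.
Steady state (dC/dt = 0): C_ss = Q C_in/(Q + kV) = C_in/(1 + kV/Q).
C_ss = 35.0·5.76/(35.0 + 0.0396·1320) = 201.60/87.272 = 2.3100 mol/L.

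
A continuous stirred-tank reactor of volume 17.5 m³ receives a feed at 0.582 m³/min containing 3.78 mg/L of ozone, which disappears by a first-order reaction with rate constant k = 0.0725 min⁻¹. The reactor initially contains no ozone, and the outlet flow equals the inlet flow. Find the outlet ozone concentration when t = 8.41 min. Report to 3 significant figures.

Species balance: V dC/dt = Q C_in − Q C − k V C.
dC/dt = (Q/V) C_in − (Q/V + k) C; effective rate a = Q/V + k = 0.033257 + 0.0725 = 0.10576 min⁻¹.
C_ss = Q C_in/(Q + kV) = 1.1887 mg/L; C(t) = C_ss + (C₀ − C_ss) e^(−a t).
C(8.41) = 1.1887 + (-1.1887)·e^(−0.10576·8.41) = 1.1887 + (-1.1887)·0.41090 = 0.70026 mg/L.

0.700 mg/L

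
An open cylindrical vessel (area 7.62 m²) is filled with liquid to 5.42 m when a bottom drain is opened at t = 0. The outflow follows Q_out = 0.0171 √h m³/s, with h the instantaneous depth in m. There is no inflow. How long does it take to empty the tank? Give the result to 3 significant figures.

2070 s

With no inflow, A dh/dt = −0.0171 √h.
Separate and integrate: 2(√h − √h₀) = −(0.0171/A) t.
Tank is empty when √h = 0: t_empty = 2A√h₀/0.0171.
t_empty = 2·7.62·√5.42/0.0171 = 15.240·2.3281/0.0171 = 2074.9 s.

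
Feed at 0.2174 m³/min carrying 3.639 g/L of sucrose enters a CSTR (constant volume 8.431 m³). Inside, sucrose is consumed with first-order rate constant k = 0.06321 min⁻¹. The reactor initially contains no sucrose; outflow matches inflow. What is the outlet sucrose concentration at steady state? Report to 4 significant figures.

1.054 g/L

V dC/dt = Q(C_in − C) − k V C.
At steady state: 0 = Q C_in − (Q + kV) C_ss, so C_ss = Q C_in/(Q + kV).
C_ss = 0.2174·3.639/(0.2174 + 0.06321·8.431) = 0.791119/0.750324 = 1.05437 g/L.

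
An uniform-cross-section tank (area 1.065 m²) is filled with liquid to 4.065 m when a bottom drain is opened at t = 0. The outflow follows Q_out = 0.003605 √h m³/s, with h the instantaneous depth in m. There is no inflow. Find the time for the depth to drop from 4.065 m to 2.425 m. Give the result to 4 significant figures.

With no inflow, A dh/dt = −0.003605 √h.
∫ h^(−1/2) dh = −(0.003605/A) ∫ dt, giving 2√h = 2√h₀ − (0.003605/A) t.
t = 2A(√h₀ − √h)/0.003605 = 2·1.065·(√4.065 − √2.425)/0.003605
  = 2.13000 × (2.01618 − 1.55724) / 0.003605 = 271.165 s.

271.2 s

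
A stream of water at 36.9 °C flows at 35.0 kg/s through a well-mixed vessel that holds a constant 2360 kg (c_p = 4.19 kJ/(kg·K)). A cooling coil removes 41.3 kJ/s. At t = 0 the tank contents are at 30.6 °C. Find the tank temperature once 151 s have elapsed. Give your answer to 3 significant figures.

36.0 °C

M c_p dT/dt = ṁ c_p (T_in − T) − Q̇.
Rearrange: dT/dt = (T_ss − T)/τ with τ = M/ṁ = 67.429 s and T_ss = T_in − Q̇/(ṁ c_p) = 36.618 °C.
This is linear first-order; T(t) = T_ss + (T₀ − T_ss) e^(−t/τ).
T(151) = 36.618 + (-6.0184)·e^(−151/67.429) = 36.618 + (-6.0184)·0.10652 = 35.977 °C.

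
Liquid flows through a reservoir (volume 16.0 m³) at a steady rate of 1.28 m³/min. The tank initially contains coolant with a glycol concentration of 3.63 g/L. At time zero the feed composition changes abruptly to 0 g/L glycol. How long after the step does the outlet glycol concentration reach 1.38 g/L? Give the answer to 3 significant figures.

Accumulation = in − out for the solute gives V dC/dt = Q(C_in − C), so τ = V/Q = 12.500 min.
C(t) = C_in + (C₀ − C_in) e^(−t/τ). Set C = 1.38 and solve for t:
e^(−t/τ) = (C − C_in)/(C₀ − C_in) = (1.38 − 0)/(3.63 − 0) = 0.38017
t = −τ ln(…) = 12.500 × 0.96715 = 12.089 min.

12.1 min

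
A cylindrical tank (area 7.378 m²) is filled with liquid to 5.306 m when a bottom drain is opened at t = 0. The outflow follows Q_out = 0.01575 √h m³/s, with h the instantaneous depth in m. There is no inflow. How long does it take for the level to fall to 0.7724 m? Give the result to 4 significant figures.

With no inflow, A dh/dt = −0.01575 √h.
∫ h^(−1/2) dh = −(0.01575/A) ∫ dt, giving 2√h = 2√h₀ − (0.01575/A) t.
t = 2A(√h₀ − √h)/0.01575 = 2·7.378·(√5.306 − √0.7724)/0.01575
  = 14.7560 × (2.30348 − 0.878863) / 0.01575 = 1334.70 s.

1335 s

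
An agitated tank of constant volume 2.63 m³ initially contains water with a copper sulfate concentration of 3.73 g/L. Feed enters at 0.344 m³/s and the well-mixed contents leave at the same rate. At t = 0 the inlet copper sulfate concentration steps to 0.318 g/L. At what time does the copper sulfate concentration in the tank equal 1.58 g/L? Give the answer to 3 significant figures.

7.60 s

Mass balance on the solute (V constant): V dC/dt = Q(C_in − C), so τ = V/Q = 7.6453 s.
C(t) = C_in + (C₀ − C_in) e^(−t/τ). Set C = 1.58 and solve for t:
e^(−t/τ) = (C − C_in)/(C₀ − C_in) = (1.58 − 0.318)/(3.73 − 0.318) = 0.36987
t = −τ ln(…) = 7.6453 × 0.99460 = 7.6041 s.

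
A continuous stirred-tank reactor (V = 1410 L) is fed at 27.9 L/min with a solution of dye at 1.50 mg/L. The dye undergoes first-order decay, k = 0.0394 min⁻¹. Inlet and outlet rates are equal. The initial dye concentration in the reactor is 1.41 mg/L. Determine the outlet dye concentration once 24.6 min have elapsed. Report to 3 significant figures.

0.713 mg/L

V dC/dt = Q(C_in − C) − k V C.
dC/dt = (Q/V) C_in − (Q/V + k) C; effective rate a = Q/V + k = 0.019787 + 0.0394 = 0.059187 min⁻¹.
C_ss = Q C_in/(Q + kV) = 0.50147 mg/L; C(t) = C_ss + (C₀ − C_ss) e^(−a t).
C(24.6) = 0.50147 + (0.90853)·e^(−0.059187·24.6) = 0.50147 + (0.90853)·0.23317 = 0.71331 mg/L.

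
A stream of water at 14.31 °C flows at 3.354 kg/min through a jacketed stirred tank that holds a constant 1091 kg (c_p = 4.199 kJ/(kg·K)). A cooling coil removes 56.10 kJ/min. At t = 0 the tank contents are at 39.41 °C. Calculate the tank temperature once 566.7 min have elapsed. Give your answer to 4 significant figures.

M c_p dT/dt = ṁ c_p (T_in − T) − Q̇.
τ = M/ṁ = 325.283 min; T_ss = T_in − Q̇/(ṁ c_p) = 14.31 − 56.10/(3.354·4.199) = 10.3266 °C.
T approaches T_ss exponentially: T(t) = T_ss + (T₀ − T_ss) e^(−t/τ).
T(566.7) = 10.3266 + (29.0834)·e^(−566.7/325.283) = 10.3266 + (29.0834)·0.175139 = 15.4202 °C.

15.42 °C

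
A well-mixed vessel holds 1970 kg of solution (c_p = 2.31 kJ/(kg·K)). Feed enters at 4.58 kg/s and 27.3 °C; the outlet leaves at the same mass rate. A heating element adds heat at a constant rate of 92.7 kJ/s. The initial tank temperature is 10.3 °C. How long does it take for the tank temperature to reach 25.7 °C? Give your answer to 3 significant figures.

392 s

Heat balance on the well-mixed liquid: M c_p dT/dt = ṁ c_p (T_in − T) + 92.7.
τ = M/ṁ = 430.13 s; T_ss = T_in + Q̇/(ṁ c_p) = 36.062 °C.
T(t) = T_ss + (T₀ − T_ss) e^(−t/τ). Set T = 25.7:
e^(−t/τ) = (25.7 − 36.062)/(10.3 − 36.062) = 0.40222
t = −430.13 · ln(0.40222) = 391.74 s.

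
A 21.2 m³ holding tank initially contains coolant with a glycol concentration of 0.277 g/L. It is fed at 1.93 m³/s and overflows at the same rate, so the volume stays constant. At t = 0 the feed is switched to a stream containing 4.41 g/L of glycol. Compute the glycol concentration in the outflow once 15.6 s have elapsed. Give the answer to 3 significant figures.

Transient balance on the dissolved component: V dC/dt = Q(C_in − C).
Rewrite as dC/dt + C/τ = C_in/τ, τ = V/Q = 10.984 s.
C approaches C_in exponentially: C(t) = C_in + (C₀ − C_in) e^(−t/τ).
C(15.6) = 4.41 + (0.277 − 4.41)·e^(−15.6/10.984) = 4.41 + (-4.1330)·0.24167 = 3.4112 g/L.

3.41 g/L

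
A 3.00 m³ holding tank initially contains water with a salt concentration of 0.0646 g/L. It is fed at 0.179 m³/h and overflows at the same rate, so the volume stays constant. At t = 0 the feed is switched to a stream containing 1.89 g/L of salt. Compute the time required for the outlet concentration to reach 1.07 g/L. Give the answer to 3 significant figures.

13.4 h

Species balance: V dC/dt = Q(C_in − C) ⇒ τ = V/Q = 16.760 h.
C(t) = C_in + (C₀ − C_in) e^(−t/τ). Set C = 1.07 and solve for t:
e^(−t/τ) = (C − C_in)/(C₀ − C_in) = (1.07 − 1.89)/(0.0646 − 1.89) = 0.44922
t = −τ ln(…) = 16.760 × 0.80025 = 13.412 h.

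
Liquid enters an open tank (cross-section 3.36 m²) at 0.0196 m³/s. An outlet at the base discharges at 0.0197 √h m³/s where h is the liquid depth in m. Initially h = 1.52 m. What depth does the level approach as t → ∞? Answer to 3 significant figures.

Unsteady balance on liquid volume: A dh/dt = Q_in − 0.0197 √h. At steady state dh/dt = 0:
Q_in = 0.0197 √h_ss ⇒ √h_ss = 0.0196/0.0197 = 0.99492.
h_ss = 0.99492² = 0.98987 m. (Since h₀ = 1.52 m > h_ss, the level will fall toward this value.)

0.990 m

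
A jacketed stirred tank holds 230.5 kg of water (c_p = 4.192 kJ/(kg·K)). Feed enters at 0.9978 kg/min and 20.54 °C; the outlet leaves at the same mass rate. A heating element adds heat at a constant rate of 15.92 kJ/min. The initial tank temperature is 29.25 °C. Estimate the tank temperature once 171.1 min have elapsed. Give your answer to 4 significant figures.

First-law balance (no shaft work): M c_p dT/dt = ṁ c_p (T_in − T) + 15.92.
τ = M/ṁ = 231.008 min; T_ss = T_in + Q̇/(ṁ c_p) = 20.54 + 15.92/(0.9978·4.192) = 24.3461 °C.
Integrating: T(t) = T_ss + (T₀ − T_ss) e^(−t/τ).
T(171.1) = 24.3461 + (4.90392)·e^(−171.1/231.008) = 24.3461 + (4.90392)·0.476796 = 26.6843 °C.

26.68 °C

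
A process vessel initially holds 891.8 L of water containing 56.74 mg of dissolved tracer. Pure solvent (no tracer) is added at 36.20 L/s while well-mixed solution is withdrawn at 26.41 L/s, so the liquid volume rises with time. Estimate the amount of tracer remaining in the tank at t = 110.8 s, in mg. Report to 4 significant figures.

Let m(t) be the amount of tracer. Volume: V(t) = V₀ + (Q_in − Q_out) t = 891.8 + 9.79000 t; V(110.8) = 1976.53 L.
No tracer enters, so dm/dt = −Q_out · (m/V).
dm/m = −Q_out dt/(V₀ + 9.79000 t); integrating gives ln(m/m₀) = −(Q_out/(Q_in−Q_out)) ln(V/V₀).
m = m₀ (V₀/V)^(Q_out/(Q_in−Q_out)) = 56.74 × (891.8/1976.53)^(2.69765) = 6.62954 mg.

6.630 mg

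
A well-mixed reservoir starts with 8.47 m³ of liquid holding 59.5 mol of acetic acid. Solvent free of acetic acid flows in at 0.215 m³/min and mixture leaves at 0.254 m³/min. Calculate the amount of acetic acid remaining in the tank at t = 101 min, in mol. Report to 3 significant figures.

1.01 mol

Total volume: dV/dt = Q_in − Q_out = -0.039000 m³/min, so V(t) = 8.47 − 0.039000 t and V(101) = 4.5310 m³.
No acetic acid enters, so dm/dt = −Q_out · (m/V).
Separate: dm/m = −Q_out dt/V(t) ⇒ ln(m/m₀) = −(Q_out/(Q_in−Q_out)) ln(V/V₀).
m = m₀ (V₀/V)^(Q_out/(Q_in−Q_out)) = 59.5 × (8.47/4.5310)^(-6.5128) = 1.0117 mol.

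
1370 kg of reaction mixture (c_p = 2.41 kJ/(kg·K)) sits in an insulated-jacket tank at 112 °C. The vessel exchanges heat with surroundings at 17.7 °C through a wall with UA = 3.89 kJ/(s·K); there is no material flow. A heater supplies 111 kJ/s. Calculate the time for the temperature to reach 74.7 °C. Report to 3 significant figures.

Lumped-capacitance energy balance: M c_p dT/dt = UA(T_amb − T) + Q̇.
τ = M c_p/UA = 848.77 s; T_ss = T_amb + Q̇/UA = 17.7 + 111/3.89 = 46.235 °C.
T(t) = T_ss + (T₀ − T_ss)e^(−t/τ); set T = 74.7:
t = −τ ln[(T − T_ss)/(T₀ − T_ss)] = −848.77 · ln(0.43283) = 710.76 s.

711 s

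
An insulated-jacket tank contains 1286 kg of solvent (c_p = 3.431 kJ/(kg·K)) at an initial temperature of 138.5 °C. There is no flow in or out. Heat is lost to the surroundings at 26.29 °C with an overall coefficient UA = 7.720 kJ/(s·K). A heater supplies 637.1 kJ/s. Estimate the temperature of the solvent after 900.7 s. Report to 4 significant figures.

115.0 °C

Heat balance on the well-mixed liquid: M c_p dT/dt = −UA(T − T_amb) + Q̇.
dT/dt = (T_ss − T)/τ with T_ss = T_amb + Q̇/UA = 26.29 + 637.1/7.720 = 108.816 °C, τ = M c_p/UA = 1286·3.431/7.720 = 571.537 s.
Integrating: T(t) = T_ss + (T₀ − T_ss) e^(−t/τ).
T(900.7) = 108.816 + (29.6841)·0.206816 = 114.955 °C.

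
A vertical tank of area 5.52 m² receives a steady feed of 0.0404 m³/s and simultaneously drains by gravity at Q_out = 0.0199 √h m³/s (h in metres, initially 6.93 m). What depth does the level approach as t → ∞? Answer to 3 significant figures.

4.12 m

A dh/dt = Q_in − 0.0199 √h. Steady state requires inflow = outflow:
Q_in = 0.0199 √h_ss ⇒ √h_ss = 0.0404/0.0199 = 2.0302.
h_ss = 2.0302² = 4.1215 m. (Since h₀ = 6.93 m > h_ss, the level will fall toward this value.)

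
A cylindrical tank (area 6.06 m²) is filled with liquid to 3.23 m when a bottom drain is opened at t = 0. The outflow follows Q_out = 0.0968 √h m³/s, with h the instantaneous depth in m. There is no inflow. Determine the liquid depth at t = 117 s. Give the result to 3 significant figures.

A dh/dt = −Q_out = −0.0968 √h.
This is separable: 2 d(√h)/dt = −0.0968/A, so √h = √h₀ − (0.0968/(2A)) t.
√h = √3.23 − 0.0968·117/(2·6.06) = 1.7972 − 0.93446 = 0.86276.
h = 0.86276² = 0.74436 m.

0.744 m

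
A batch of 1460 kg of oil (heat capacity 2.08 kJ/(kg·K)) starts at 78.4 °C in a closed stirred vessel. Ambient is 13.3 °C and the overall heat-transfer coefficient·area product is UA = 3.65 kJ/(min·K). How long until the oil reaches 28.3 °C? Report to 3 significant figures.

1220 min

Lumped-capacitance energy balance: M c_p dT/dt = UA(T_amb − T).
τ = M c_p/UA = 832.00 min; T_ss = T_amb = 13.300 °C.
T(t) = T_ss + (T₀ − T_ss)e^(−t/τ); set T = 28.3:
t = −τ ln[(T − T_ss)/(T₀ − T_ss)] = −832.00 · ln(0.23041) = 1221.3 min.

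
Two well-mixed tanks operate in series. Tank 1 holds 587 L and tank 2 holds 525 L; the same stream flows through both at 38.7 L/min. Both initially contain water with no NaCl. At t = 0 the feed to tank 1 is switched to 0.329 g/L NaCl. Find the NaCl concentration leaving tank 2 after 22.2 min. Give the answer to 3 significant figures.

Each tank obeys Vᵢ dCᵢ/dt = Q(Cᵢ₋₁ − Cᵢ), so τᵢ = Vᵢ/Q.
τ₁ = 587/38.7 = 15.168 min; τ₂ = 525/38.7 = 13.566 min.
Solving the cascade with C₁(0)=C₂(0)=0 gives C₂(t) = C_in[1 − (τ₁ e^(−t/τ₁) − τ₂ e^(−t/τ₂))/(τ₁ − τ₂)].
At t = 22.2: e^(−t/τ₁) = 0.23140, e^(−t/τ₂) = 0.19467.
C₂ = 0.329·[1 − (15.168·0.23140 − 13.566·0.19467)/(1.6021)] = 0.329·0.45758 = 0.15054 g/L.

0.151 g/L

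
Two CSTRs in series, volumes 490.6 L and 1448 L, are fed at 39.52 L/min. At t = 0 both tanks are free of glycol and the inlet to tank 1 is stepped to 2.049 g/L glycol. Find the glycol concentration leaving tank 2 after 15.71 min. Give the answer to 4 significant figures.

Each tank obeys Vᵢ dCᵢ/dt = Q(Cᵢ₋₁ − Cᵢ), so τᵢ = Vᵢ/Q.
τ₁ = 490.6/39.52 = 12.4140 min; τ₂ = 1448/39.52 = 36.6397 min.
Solving the cascade with C₁(0)=C₂(0)=0 gives C₂(t) = C_in[1 − (τ₁ e^(−t/τ₁) − τ₂ e^(−t/τ₂))/(τ₁ − τ₂)].
At t = 15.71: e^(−t/τ₁) = 0.282095, e^(−t/τ₂) = 0.651310.
C₂ = 2.049·[1 − (12.4140·0.282095 − 36.6397·0.651310)/(-24.2257)] = 2.049·0.159494 = 0.326803 g/L.

0.3268 g/L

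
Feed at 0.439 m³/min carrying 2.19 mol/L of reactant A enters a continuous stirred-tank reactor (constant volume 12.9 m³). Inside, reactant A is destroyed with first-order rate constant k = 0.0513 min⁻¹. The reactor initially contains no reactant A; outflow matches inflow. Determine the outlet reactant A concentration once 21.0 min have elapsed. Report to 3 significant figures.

V dC/dt = Q(C_in − C) − k V C.
dC/dt = (Q/V) C_in − (Q/V + k) C; effective rate a = Q/V + k = 0.034031 + 0.0513 = 0.085331 min⁻¹.
C_ss = Q C_in/(Q + kV) = 0.87340 mol/L; C(t) = C_ss + (C₀ − C_ss) e^(−a t).
C(21.0) = 0.87340 + (-0.87340)·e^(−0.085331·21.0) = 0.87340 + (-0.87340)·0.16663 = 0.72786 mol/L.

0.728 mol/L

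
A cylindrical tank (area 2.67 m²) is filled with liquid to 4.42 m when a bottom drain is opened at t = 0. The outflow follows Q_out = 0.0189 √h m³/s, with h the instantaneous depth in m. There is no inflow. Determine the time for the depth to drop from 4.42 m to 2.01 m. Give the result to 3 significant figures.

193 s

A dh/dt = −Q_out = −0.0189 √h.
Separate and integrate: 2(√h − √h₀) = −(0.0189/A) t.
t = 2A(√h₀ − √h)/0.0189 = 2·2.67·(√4.42 − √2.01)/0.0189
  = 5.3400 × (2.1024 − 1.4177) / 0.0189 = 193.44 s.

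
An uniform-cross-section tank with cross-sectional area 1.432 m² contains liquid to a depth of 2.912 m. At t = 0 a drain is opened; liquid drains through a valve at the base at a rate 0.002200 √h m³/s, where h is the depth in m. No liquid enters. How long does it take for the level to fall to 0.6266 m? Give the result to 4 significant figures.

Mass balance (ρ constant): A dh/dt = −0.002200 √h.
Separate and integrate: 2(√h − √h₀) = −(0.002200/A) t.
t = 2A(√h₀ − √h)/0.002200 = 2·1.432·(√2.912 − √0.6266)/0.002200
  = 2.86400 × (1.70646 − 0.791581) / 0.002200 = 1191.00 s.

1191 s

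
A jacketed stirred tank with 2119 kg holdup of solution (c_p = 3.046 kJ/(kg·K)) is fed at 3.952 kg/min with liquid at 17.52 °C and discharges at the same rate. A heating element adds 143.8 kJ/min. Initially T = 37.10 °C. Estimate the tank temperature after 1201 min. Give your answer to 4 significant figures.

30.28 °C

Heat balance on the well-mixed liquid: M c_p dT/dt = ṁ c_p (T_in − T) + 143.8.
Rearrange: dT/dt = (T_ss − T)/τ with τ = M/ṁ = 536.184 min and T_ss = T_in + Q̇/(ṁ c_p) = 29.4657 °C.
This is linear first-order; T(t) = T_ss + (T₀ − T_ss) e^(−t/τ).
T(1201) = 29.4657 + (7.63429)·e^(−1201/536.184) = 29.4657 + (7.63429)·0.106469 = 30.2785 °C.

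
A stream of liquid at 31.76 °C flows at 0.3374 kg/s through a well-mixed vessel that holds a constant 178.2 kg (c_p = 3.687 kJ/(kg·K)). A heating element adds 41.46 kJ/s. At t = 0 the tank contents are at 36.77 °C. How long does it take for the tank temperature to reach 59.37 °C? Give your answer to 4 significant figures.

Energy balance: M c_p dT/dt = ṁ c_p (T_in − T) + 41.46.
τ = M/ṁ = 528.156 s; T_ss = T_in + Q̇/(ṁ c_p) = 65.0881 °C.
T(t) = T_ss + (T₀ − T_ss) e^(−t/τ). Set T = 59.37:
e^(−t/τ) = (59.37 − 65.0881)/(36.77 − 65.0881) = 0.201925
t = −528.156 · ln(0.201925) = 844.976 s.

845.0 s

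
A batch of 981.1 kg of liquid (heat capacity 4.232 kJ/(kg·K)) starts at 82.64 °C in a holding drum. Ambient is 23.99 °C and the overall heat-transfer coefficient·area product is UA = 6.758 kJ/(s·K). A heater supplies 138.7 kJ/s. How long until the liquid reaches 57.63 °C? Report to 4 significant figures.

655.6 s

Lumped-capacitance energy balance: M c_p dT/dt = UA(T_amb − T) + Q̇.
τ = M c_p/UA = 614.385 s; T_ss = T_amb + Q̇/UA = 23.99 + 138.7/6.758 = 44.5138 °C.
T(t) = T_ss + (T₀ − T_ss)e^(−t/τ); set T = 57.63:
t = −τ ln[(T − T_ss)/(T₀ − T_ss)] = −614.385 · ln(0.344020) = 655.583 s.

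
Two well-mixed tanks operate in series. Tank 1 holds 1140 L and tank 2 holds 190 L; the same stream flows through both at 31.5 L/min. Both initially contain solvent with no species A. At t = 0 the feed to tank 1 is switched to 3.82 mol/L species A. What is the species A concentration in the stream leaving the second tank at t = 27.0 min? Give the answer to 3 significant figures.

1.65 mol/L

Species balance on tank i: dCᵢ/dt = (Cᵢ₋₁ − Cᵢ)/τᵢ with τᵢ = Vᵢ/Q.
τ₁ = 1140/31.5 = 36.190 min; τ₂ = 190/31.5 = 6.0317 min.
Solving the cascade with C₁(0)=C₂(0)=0 gives C₂(t) = C_in[1 − (τ₁ e^(−t/τ₁) − τ₂ e^(−t/τ₂))/(τ₁ − τ₂)].
At t = 27.0: e^(−t/τ₁) = 0.47423, e^(−t/τ₂) = 0.011375.
C₂ = 3.82·[1 − (36.190·0.47423 − 6.0317·0.011375)/(30.159)] = 3.82·0.43319 = 1.6548 mol/L.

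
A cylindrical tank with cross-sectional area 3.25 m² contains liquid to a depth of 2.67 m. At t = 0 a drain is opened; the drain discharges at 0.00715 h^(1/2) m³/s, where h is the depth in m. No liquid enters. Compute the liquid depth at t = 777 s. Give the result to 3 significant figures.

Volume balance on the tank: A dh/dt = −0.00715 √h.
∫ h^(−1/2) dh = −(0.00715/A) ∫ dt, giving 2√h = 2√h₀ − (0.00715/A) t.
√h = √2.67 − 0.00715·777/(2·3.25) = 1.6340 − 0.85470 = 0.77931.
h = 0.77931² = 0.60733 m.

0.607 m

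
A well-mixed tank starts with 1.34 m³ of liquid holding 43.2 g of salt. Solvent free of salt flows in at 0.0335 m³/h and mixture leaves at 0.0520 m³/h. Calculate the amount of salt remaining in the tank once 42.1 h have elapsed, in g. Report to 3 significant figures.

3.74 g

Total volume: dV/dt = Q_in − Q_out = -0.018500 m³/h, so V(t) = 1.34 − 0.018500 t and V(42.1) = 0.56115 m³.
Solute balance: dm/dt = 0 − Q_out C = −Q_out m/V(t).
dm/m = −Q_out dt/(V₀ − 0.018500 t); integrating gives ln(m/m₀) = −(Q_out/(Q_in−Q_out)) ln(V/V₀).
m = m₀ (V₀/V)^(Q_out/(Q_in−Q_out)) = 43.2 × (1.34/0.56115)^(-2.8108) = 3.7405 g.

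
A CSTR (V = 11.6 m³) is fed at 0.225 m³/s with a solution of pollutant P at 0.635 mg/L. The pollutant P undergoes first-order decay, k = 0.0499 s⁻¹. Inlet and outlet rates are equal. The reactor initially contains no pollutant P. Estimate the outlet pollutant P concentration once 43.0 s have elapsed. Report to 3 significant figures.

0.169 mg/L

V dC/dt = Q(C_in − C) − k V C.
This is linear with rate a = Q/V + k = 0.069297 s⁻¹.
C_ss = Q C_in/(Q + kV) = 0.17774 mg/L; C(t) = C_ss + (C₀ − C_ss) e^(−a t).
C(43.0) = 0.17774 + (-0.17774)·e^(−0.069297·43.0) = 0.17774 + (-0.17774)·0.050805 = 0.16871 mg/L.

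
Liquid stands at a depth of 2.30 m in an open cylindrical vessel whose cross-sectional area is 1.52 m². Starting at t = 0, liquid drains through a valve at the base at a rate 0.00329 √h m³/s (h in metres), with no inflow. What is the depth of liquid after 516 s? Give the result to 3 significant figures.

With no inflow, A dh/dt = −0.00329 √h.
Separate and integrate: 2(√h − √h₀) = −(0.00329/A) t.
√h = √2.30 − 0.00329·516/(2·1.52) = 1.5166 − 0.55843 = 0.95814.
h = 0.95814² = 0.91803 m.

0.918 m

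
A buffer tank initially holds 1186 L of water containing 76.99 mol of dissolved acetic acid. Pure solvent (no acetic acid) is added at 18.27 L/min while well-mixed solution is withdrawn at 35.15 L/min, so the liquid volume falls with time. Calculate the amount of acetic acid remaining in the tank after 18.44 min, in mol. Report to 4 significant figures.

Let m(t) be the amount of acetic acid. Volume: V(t) = V₀ + (Q_in − Q_out) t = 1186 − 16.8800 t; V(18.44) = 874.733 L.
Species balance (pure solvent in): dm/dt = −Q_out · m/V(t).
Separate: dm/m = −Q_out dt/V(t) ⇒ ln(m/m₀) = −(Q_out/(Q_in−Q_out)) ln(V/V₀).
m = m₀ (V₀/V)^(Q_out/(Q_in−Q_out)) = 76.99 × (1186/874.733)^(-2.08235) = 40.8441 mol.

40.84 mol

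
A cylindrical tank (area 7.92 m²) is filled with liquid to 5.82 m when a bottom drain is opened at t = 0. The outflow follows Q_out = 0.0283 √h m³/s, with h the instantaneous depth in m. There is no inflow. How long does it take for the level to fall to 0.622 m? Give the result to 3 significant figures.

With no inflow, A dh/dt = −0.0283 √h.
Separate and integrate: 2(√h − √h₀) = −(0.0283/A) t.
t = 2A(√h₀ − √h)/0.0283 = 2·7.92·(√5.82 − √0.622)/0.0283
  = 15.840 × (2.4125 − 0.78867) / 0.0283 = 908.87 s.

909 s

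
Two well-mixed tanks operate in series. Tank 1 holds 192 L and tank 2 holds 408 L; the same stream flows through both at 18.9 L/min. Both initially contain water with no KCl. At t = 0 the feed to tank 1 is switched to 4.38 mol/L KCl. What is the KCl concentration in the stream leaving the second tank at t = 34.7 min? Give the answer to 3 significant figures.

Species balance on tank i: dCᵢ/dt = (Cᵢ₋₁ − Cᵢ)/τᵢ with τᵢ = Vᵢ/Q.
τ₁ = 192/18.9 = 10.159 min; τ₂ = 408/18.9 = 21.587 min.
Solving the cascade with C₁(0)=C₂(0)=0 gives C₂(t) = C_in[1 − (τ₁ e^(−t/τ₁) − τ₂ e^(−t/τ₂))/(τ₁ − τ₂)].
At t = 34.7: e^(−t/τ₁) = 0.032851, e^(−t/τ₂) = 0.20040.
C₂ = 4.38·[1 − (10.159·0.032851 − 21.587·0.20040)/(-11.429)] = 4.38·0.65066 = 2.8499 mol/L.

2.85 mol/L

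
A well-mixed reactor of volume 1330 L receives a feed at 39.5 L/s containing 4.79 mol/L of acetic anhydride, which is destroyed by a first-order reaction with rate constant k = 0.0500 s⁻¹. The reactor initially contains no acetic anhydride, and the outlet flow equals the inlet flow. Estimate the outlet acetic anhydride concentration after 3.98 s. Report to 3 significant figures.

Species balance: V dC/dt = Q C_in − Q C − k V C.
This is linear with rate a = Q/V + k = 0.079699 s⁻¹.
C_ss = Q C_in/(Q + kV) = 1.7850 mol/L; C(t) = C_ss + (C₀ − C_ss) e^(−a t).
C(3.98) = 1.7850 + (-1.7850)·e^(−0.079699·3.98) = 1.7850 + (-1.7850)·0.72818 = 0.48518 mol/L.

0.485 mol/L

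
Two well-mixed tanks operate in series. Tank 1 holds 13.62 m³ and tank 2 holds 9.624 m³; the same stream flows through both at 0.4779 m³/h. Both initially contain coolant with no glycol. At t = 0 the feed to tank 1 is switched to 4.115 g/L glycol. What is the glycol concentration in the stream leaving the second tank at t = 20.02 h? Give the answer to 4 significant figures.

0.8346 g/L

Time constants: τᵢ = Vᵢ/Q for each well-mixed tank.
τ₁ = 13.62/0.4779 = 28.4997 h; τ₂ = 9.624/0.4779 = 20.1381 h.
Solving the cascade with C₁(0)=C₂(0)=0 gives C₂(t) = C_in[1 − (τ₁ e^(−t/τ₁) − τ₂ e^(−t/τ₂))/(τ₁ − τ₂)].
At t = 20.02: e^(−t/τ₁) = 0.495363, e^(−t/τ₂) = 0.370043.
C₂ = 4.115·[1 − (28.4997·0.495363 − 20.1381·0.370043)/(8.36158)] = 4.115·0.202815 = 0.834584 g/L.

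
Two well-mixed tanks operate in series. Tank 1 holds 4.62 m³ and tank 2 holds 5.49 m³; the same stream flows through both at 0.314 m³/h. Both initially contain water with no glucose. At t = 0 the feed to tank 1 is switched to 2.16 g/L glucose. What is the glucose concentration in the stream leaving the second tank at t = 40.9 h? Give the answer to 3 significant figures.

Each tank obeys Vᵢ dCᵢ/dt = Q(Cᵢ₋₁ − Cᵢ), so τᵢ = Vᵢ/Q.
τ₁ = 4.62/0.314 = 14.713 h; τ₂ = 5.49/0.314 = 17.484 h.
Solving the cascade with C₁(0)=C₂(0)=0 gives C₂(t) = C_in[1 − (τ₁ e^(−t/τ₁) − τ₂ e^(−t/τ₂))/(τ₁ − τ₂)].
At t = 40.9: e^(−t/τ₁) = 0.062052, e^(−t/τ₂) = 0.096398.
C₂ = 2.16·[1 − (14.713·0.062052 − 17.484·0.096398)/(-2.7707)] = 2.16·0.72121 = 1.5578 g/L.

1.56 g/L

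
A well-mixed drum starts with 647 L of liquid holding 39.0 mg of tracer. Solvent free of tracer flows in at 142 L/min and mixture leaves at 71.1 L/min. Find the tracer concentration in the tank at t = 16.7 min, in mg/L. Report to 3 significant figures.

0.00750 mg/L

Let m(t) be the amount of tracer. Volume: V(t) = V₀ + (Q_in − Q_out) t = 647 + 70.900 t; V(16.7) = 1831.0 L.
Species balance (pure solvent in): dm/dt = −Q_out · m/V(t).
Separate: dm/m = −Q_out dt/V(t) ⇒ ln(m/m₀) = −(Q_out/(Q_in−Q_out)) ln(V/V₀).
m = m₀ (V₀/V)^(Q_out/(Q_in−Q_out)) = 39.0 × (647/1831.0)^(1.0028) = 13.740 mg.
C = m/V = 13.740/1831.0 = 0.0075042 mg/L.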